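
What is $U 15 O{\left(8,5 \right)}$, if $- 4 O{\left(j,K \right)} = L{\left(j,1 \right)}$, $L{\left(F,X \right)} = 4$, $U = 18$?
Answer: $-270$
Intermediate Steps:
$O{\left(j,K \right)} = -1$ ($O{\left(j,K \right)} = \left(- \frac{1}{4}\right) 4 = -1$)
$U 15 O{\left(8,5 \right)} = 18 \cdot 15 \left(-1\right) = 270 \left(-1\right) = -270$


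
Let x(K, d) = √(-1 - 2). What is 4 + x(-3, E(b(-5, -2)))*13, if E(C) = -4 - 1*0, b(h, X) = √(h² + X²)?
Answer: 4 + 13*I*√3 ≈ 4.0 + 22.517*I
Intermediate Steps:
b(h, X) = √(X² + h²)
E(C) = -4 (E(C) = -4 + 0 = -4)
x(K, d) = I*√3 (x(K, d) = √(-3) = I*√3)
4 + x(-3, E(b(-5, -2)))*13 = 4 + (I*√3)*13 = 4 + 13*I*√3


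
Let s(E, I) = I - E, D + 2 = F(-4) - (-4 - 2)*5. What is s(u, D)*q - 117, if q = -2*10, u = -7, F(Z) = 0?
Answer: -817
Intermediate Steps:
D = 28 (D = -2 + (0 - (-4 - 2)*5) = -2 + (0 - (-6)*5) = -2 + (0 - 1*(-30)) = -2 + (0 + 30) = -2 + 30 = 28)
q = -20
s(u, D)*q - 117 = (28 - 1*(-7))*(-20) - 117 = (28 + 7)*(-20) - 117 = 35*(-20) - 117 = -700 - 117 = -817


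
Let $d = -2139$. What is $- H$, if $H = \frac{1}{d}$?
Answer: $\frac{1}{2139} \approx 0.00046751$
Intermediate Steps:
$H = - \frac{1}{2139}$ ($H = \frac{1}{-2139} = - \frac{1}{2139} \approx -0.00046751$)
$- H = \left(-1\right) \left(- \frac{1}{2139}\right) = \frac{1}{2139}$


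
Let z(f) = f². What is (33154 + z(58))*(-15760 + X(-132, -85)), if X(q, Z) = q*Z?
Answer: -165791720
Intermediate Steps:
X(q, Z) = Z*q
(33154 + z(58))*(-15760 + X(-132, -85)) = (33154 + 58²)*(-15760 - 85*(-132)) = (33154 + 3364)*(-15760 + 11220) = 36518*(-4540) = -165791720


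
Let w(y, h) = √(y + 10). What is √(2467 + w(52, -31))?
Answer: √(2467 + √62) ≈ 49.748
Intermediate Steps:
w(y, h) = √(10 + y)
√(2467 + w(52, -31)) = √(2467 + √(10 + 52)) = √(2467 + √62)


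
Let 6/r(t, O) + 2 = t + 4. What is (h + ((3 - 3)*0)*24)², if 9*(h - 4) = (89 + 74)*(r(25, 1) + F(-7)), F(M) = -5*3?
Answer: 456036025/6561 ≈ 69507.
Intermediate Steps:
r(t, O) = 6/(2 + t) (r(t, O) = 6/(-2 + (t + 4)) = 6/(-2 + (4 + t)) = 6/(2 + t))
F(M) = -15
h = -21355/81 (h = 4 + ((89 + 74)*(6/(2 + 25) - 15))/9 = 4 + (163*(6/27 - 15))/9 = 4 + (163*(6*(1/27) - 15))/9 = 4 + (163*(2/9 - 15))/9 = 4 + (163*(-133/9))/9 = 4 + (⅑)*(-21679/9) = 4 - 21679/81 = -21355/81 ≈ -263.64)
(h + ((3 - 3)*0)*24)² = (-21355/81 + ((3 - 3)*0)*24)² = (-21355/81 + (0*0)*24)² = (-21355/81 + 0*24)² = (-21355/81 + 0)² = (-21355/81)² = 456036025/6561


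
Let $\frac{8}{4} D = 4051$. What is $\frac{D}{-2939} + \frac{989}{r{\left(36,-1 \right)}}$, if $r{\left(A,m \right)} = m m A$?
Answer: $\frac{2833753}{105804} \approx 26.783$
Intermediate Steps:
$D = \frac{4051}{2}$ ($D = \frac{1}{2} \cdot 4051 = \frac{4051}{2} \approx 2025.5$)
$r{\left(A,m \right)} = A m^{2}$ ($r{\left(A,m \right)} = m^{2} A = A m^{2}$)
$\frac{D}{-2939} + \frac{989}{r{\left(36,-1 \right)}} = \frac{4051}{2 \left(-2939\right)} + \frac{989}{36 \left(-1\right)^{2}} = \frac{4051}{2} \left(- \frac{1}{2939}\right) + \frac{989}{36 \cdot 1} = - \frac{4051}{5878} + \frac{989}{36} = \frac{2833753}{105804}$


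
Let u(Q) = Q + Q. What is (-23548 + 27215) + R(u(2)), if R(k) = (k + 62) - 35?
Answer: 3698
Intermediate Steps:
u(Q) = 2*Q
R(k) = 27 + k (R(k) = (62 + k) - 35 = 27 + k)
(-23548 + 27215) + R(u(2)) = (-23548 + 27215) + (27 + 2*2) = 3667 + (27 + 4) = 3667 + 31 = 3698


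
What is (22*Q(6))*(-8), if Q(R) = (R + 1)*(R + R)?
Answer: -14784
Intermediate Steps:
Q(R) = 2*R*(1 + R) (Q(R) = (1 + R)*(2*R) = 2*R*(1 + R))
(22*Q(6))*(-8) = (22*(2*6*(1 + 6)))*(-8) = (22*(2*6*7))*(-8) = (22*84)*(-8) = 1848*(-8) = -14784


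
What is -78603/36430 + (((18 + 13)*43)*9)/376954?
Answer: -7298166138/3433108555 ≈ -2.1258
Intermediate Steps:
-78603/36430 + (((18 + 13)*43)*9)/376954 = -78603*1/36430 + ((31*43)*9)*(1/376954) = -78603/36430 + (1333*9)*(1/376954) = -78603/36430 + 11997*(1/376954) = -78603/36430 + 11997/376954 = -7298166138/3433108555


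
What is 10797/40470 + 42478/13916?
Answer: 1097028/330505 ≈ 3.3192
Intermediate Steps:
10797/40470 + 42478/13916 = 10797*(1/40470) + 42478*(1/13916) = 3599/13490 + 21239/6958 = 1097028/330505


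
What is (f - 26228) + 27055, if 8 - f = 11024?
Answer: -10189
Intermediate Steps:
f = -11016 (f = 8 - 1*11024 = 8 - 11024 = -11016)
(f - 26228) + 27055 = (-11016 - 26228) + 27055 = -37244 + 27055 = -10189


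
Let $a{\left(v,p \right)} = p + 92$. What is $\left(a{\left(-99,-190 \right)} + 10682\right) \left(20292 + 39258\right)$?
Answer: $630277200$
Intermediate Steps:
$a{\left(v,p \right)} = 92 + p$
$\left(a{\left(-99,-190 \right)} + 10682\right) \left(20292 + 39258\right) = \left(\left(92 - 190\right) + 10682\right) \left(20292 + 39258\right) = \left(-98 + 10682\right) 59550 = 10584 \cdot 59550 = 630277200$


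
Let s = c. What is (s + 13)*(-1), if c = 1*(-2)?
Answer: -11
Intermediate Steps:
c = -2
s = -2
(s + 13)*(-1) = (-2 + 13)*(-1) = 11*(-1) = -11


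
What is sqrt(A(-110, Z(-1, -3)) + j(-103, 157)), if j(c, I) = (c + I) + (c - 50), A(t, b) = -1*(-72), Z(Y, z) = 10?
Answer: 3*I*sqrt(3) ≈ 5.1962*I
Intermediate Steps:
A(t, b) = 72
j(c, I) = -50 + I + 2*c (j(c, I) = (I + c) + (-50 + c) = -50 + I + 2*c)
sqrt(A(-110, Z(-1, -3)) + j(-103, 157)) = sqrt(72 + (-50 + 157 + 2*(-103))) = sqrt(72 + (-50 + 157 - 206)) = sqrt(72 - 99) = sqrt(-27) = 3*I*sqrt(3)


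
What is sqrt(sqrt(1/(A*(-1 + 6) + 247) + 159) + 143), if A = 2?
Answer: sqrt(9445007 + 1028*sqrt(656378))/257 ≈ 12.474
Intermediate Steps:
sqrt(sqrt(1/(A*(-1 + 6) + 247) + 159) + 143) = sqrt(sqrt(1/(2*(-1 + 6) + 247) + 159) + 143) = sqrt(sqrt(1/(2*5 + 247) + 159) + 143) = sqrt(sqrt(1/(10 + 247) + 159) + 143) = sqrt(sqrt(1/257 + 159) + 143) = sqrt(sqrt(40864/257) + 143) = sqrt(4*sqrt(656378)/257 + 143) = sqrt(143 + 4*sqrt(656378)/257)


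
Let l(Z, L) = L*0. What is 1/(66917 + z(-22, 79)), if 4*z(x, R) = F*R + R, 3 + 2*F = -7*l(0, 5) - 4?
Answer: 8/534941 ≈ 1.4955e-5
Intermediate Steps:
l(Z, L) = 0
F = -7/2 (F = -3/2 + (-7*0 - 4)/2 = -3/2 + (0 - 4)/2 = -3/2 + (1/2)*(-4) = -3/2 - 2 = -7/2 ≈ -3.5000)
z(x, R) = -5*R/8 (z(x, R) = (-7*R/2 + R)/4 = (-5*R/2)/4 = -5*R/8)
1/(66917 + z(-22, 79)) = 1/(66917 - 5/8*79) = 1/(66917 - 395/8) = 1/(534941/8) = 8/534941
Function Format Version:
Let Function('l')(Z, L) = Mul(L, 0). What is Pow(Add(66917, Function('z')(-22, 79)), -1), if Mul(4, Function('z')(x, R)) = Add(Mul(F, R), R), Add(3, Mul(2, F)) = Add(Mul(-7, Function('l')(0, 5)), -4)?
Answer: Rational(8, 534941) ≈ 1.4955e-5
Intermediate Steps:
Function('l')(Z, L) = 0
F = Rational(-7, 2) (F = Add(Rational(-3, 2), Mul(Rational(1, 2), Add(Mul(-7, 0), -4))) = Add(Rational(-3, 2), Mul(Rational(1, 2), Add(0, -4))) = Add(Rational(-3, 2), Mul(Rational(1, 2), -4)) = Add(Rational(-3, 2), -2) = Rational(-7, 2) ≈ -3.5000)
Function('z')(x, R) = Mul(Rational(-5, 8), R) (Function('z')(x, R) = Mul(Rational(1, 4), Add(Mul(Rational(-7, 2), R), R)) = Mul(Rational(1, 4), Mul(Rational(-5, 2), R)) = Mul(Rational(-5, 8), R))
Pow(Add(66917, Function('z')(-22, 79)), -1) = Pow(Add(66917, Mul(Rational(-5, 8), 79)), -1) = Pow(Add(66917, Rational(-395, 8)), -1) = Pow(Rational(534941, 8), -1) = Rational(8, 534941)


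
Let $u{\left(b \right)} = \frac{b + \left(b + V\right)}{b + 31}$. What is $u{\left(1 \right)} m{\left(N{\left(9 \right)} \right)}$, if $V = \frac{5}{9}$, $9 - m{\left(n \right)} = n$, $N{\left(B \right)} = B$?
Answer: $0$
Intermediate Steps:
$m{\left(n \right)} = 9 - n$
$V = \frac{5}{9}$ ($V = 5 \cdot \frac{1}{9} = \frac{5}{9} \approx 0.55556$)
$u{\left(b \right)} = \frac{\frac{5}{9} + 2 b}{31 + b}$ ($u{\left(b \right)} = \frac{b + \left(b + \frac{5}{9}\right)}{b + 31} = \frac{b + \left(\frac{5}{9} + b\right)}{31 + b} = \frac{\frac{5}{9} + 2 b}{31 + b}$)
$u{\left(1 \right)} m{\left(N{\left(9 \right)} \right)} = \frac{5 + 18 \cdot 1}{9 \left(31 + 1\right)} \left(9 - 9\right) = \frac{5 + 18}{9 \cdot 32} \left(9 - 9\right) = \frac{1}{9} \cdot \frac{1}{32} \cdot 23 \cdot 0 = \frac{23}{288} \cdot 0 = 0$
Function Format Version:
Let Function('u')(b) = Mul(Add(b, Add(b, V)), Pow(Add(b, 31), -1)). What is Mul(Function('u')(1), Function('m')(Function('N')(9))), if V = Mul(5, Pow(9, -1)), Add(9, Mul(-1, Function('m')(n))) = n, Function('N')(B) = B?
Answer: 0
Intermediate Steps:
Function('m')(n) = Add(9, Mul(-1, n))
V = Rational(5, 9) (V = Mul(5, Rational(1, 9)) = Rational(5, 9) ≈ 0.55556)
Function('u')(b) = Mul(Pow(Add(31, b), -1), Add(Rational(5, 9), Mul(2, b))) (Function('u')(b) = Mul(Add(b, Add(b, Rational(5, 9))), Pow(Add(b, 31), -1)) = Mul(Add(b, Add(Rational(5, 9), b)), Pow(Add(31, b), -1)) = Mul(Add(Rational(5, 9), Mul(2, b)), Pow(Add(31, b), -1)) = Mul(Pow(Add(31, b), -1), Add(Rational(5, 9), Mul(2, b))))
Mul(Function('u')(1), Function('m')(Function('N')(9))) = Mul(Mul(Rational(1, 9), Pow(Add(31, 1), -1), Add(5, Mul(18, 1))), Add(9, Mul(-1, 9))) = Mul(Mul(Rational(1, 9), Pow(32, -1), Add(5, 18)), Add(9, -9)) = Mul(Mul(Rational(1, 9), Rational(1, 32), 23), 0) = Mul(Rational(23, 288), 0) = 0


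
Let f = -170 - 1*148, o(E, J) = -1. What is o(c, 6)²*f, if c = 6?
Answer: -318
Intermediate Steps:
f = -318 (f = -170 - 148 = -318)
o(c, 6)²*f = (-1)²*(-318) = 1*(-318) = -318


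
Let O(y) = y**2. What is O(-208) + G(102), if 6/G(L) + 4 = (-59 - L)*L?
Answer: 355327229/8213 ≈ 43264.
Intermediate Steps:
G(L) = 6/(-4 + L*(-59 - L)) (G(L) = 6/(-4 + (-59 - L)*L) = 6/(-4 + L*(-59 - L)))
O(-208) + G(102) = (-208)**2 - 6/(4 + 102**2 + 59*102) = 43264 - 6/(4 + 10404 + 6018) = 43264 - 6/16426 = 43264 - 6*1/16426 = 43264 - 3/8213 = 355327229/8213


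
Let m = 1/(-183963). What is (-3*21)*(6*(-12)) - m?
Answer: 834456169/183963 ≈ 4536.0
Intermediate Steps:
m = -1/183963 ≈ -5.4359e-6
(-3*21)*(6*(-12)) - m = (-3*21)*(6*(-12)) - 1*(-1/183963) = -63*(-72) + 1/183963 = 4536 + 1/183963 = 834456169/183963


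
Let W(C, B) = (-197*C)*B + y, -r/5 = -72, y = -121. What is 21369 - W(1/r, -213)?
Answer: 2564813/120 ≈ 21373.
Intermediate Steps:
r = 360 (r = -5*(-72) = 360)
W(C, B) = -121 - 197*B*C (W(C, B) = (-197*C)*B - 121 = -197*B*C - 121 = -121 - 197*B*C)
21369 - W(1/r, -213) = 21369 - (-121 - 197*(-213)/360) = 21369 - (-121 - 197*(-213)*1/360) = 21369 - (-121 + 13987/120) = 21369 - 1*(-533/120) = 21369 + 533/120 = 2564813/120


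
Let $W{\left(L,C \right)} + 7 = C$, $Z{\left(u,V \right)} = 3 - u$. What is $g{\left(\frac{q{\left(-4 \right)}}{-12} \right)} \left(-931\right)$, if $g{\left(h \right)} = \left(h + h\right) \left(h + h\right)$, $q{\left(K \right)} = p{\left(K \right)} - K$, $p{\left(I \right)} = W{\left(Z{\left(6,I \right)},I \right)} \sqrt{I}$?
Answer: $12103 + \frac{40964 i}{9} \approx 12103.0 + 4551.6 i$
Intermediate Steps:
$W{\left(L,C \right)} = -7 + C$
$p{\left(I \right)} = \sqrt{I} \left(-7 + I\right)$ ($p{\left(I \right)} = \left(-7 + I\right) \sqrt{I} = \sqrt{I} \left(-7 + I\right)$)
$q{\left(K \right)} = - K + \sqrt{K} \left(-7 + K\right)$ ($q{\left(K \right)} = \sqrt{K} \left(-7 + K\right) - K = - K + \sqrt{K} \left(-7 + K\right)$)
$g{\left(h \right)} = 4 h^{2}$ ($g{\left(h \right)} = 2 h 2 h = 4 h^{2}$)
$g{\left(\frac{q{\left(-4 \right)}}{-12} \right)} \left(-931\right) = 4 \left(\frac{\left(-1\right) \left(-4\right) + \sqrt{-4} \left(-7 - 4\right)}{-12}\right)^{2} \left(-931\right) = 4 \left(\left(4 + 2 i \left(-11\right)\right) \left(- \frac{1}{12}\right)\right)^{2} \left(-931\right) = 4 \left(\left(4 - 22 i\right) \left(- \frac{1}{12}\right)\right)^{2} \left(-931\right) = 4 \left(- \frac{1}{3} + \frac{11 i}{6}\right)^{2} \left(-931\right) = - 3724 \left(- \frac{1}{3} + \frac{11 i}{6}\right)^{2}$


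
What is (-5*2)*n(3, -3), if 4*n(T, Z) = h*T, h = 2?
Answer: -15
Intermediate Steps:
n(T, Z) = T/2 (n(T, Z) = (2*T)/4 = T/2)
(-5*2)*n(3, -3) = (-5*2)*((1/2)*3) = -10*3/2 = -15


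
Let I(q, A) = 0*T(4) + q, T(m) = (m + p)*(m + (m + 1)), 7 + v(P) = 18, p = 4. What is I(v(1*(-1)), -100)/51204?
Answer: 11/51204 ≈ 0.00021483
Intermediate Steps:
v(P) = 11 (v(P) = -7 + 18 = 11)
T(m) = (1 + 2*m)*(4 + m) (T(m) = (m + 4)*(m + (m + 1)) = (4 + m)*(m + (1 + m)) = (4 + m)*(1 + 2*m) = (1 + 2*m)*(4 + m))
I(q, A) = q (I(q, A) = 0*(4 + 2*4² + 9*4) + q = 0*(4 + 2*16 + 36) + q = 0*(4 + 32 + 36) + q = 0*72 + q = 0 + q = q)
I(v(1*(-1)), -100)/51204 = 11/51204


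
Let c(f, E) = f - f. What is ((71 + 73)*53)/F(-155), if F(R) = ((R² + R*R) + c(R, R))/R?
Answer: -3816/155 ≈ -24.619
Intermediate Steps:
c(f, E) = 0
F(R) = 2*R (F(R) = ((R² + R*R) + 0)/R = ((R² + R²) + 0)/R = (2*R² + 0)/R = (2*R²)/R = 2*R)
((71 + 73)*53)/F(-155) = ((71 + 73)*53)/((2*(-155))) = (144*53)/(-310) = 7632*(-1/310) = -3816/155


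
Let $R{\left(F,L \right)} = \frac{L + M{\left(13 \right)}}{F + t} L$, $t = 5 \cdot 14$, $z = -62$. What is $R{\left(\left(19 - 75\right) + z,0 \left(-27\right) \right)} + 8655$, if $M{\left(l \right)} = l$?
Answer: $8655$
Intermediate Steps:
$t = 70$
$R{\left(F,L \right)} = \frac{L \left(13 + L\right)}{70 + F}$ ($R{\left(F,L \right)} = \frac{L + 13}{F + 70} L = \frac{13 + L}{70 + F} L = \frac{L \left(13 + L\right)}{70 + F}$)
$R{\left(\left(19 - 75\right) + z,0 \left(-27\right) \right)} + 8655 = \frac{0 \left(-27\right) \left(13 + 0 \left(-27\right)\right)}{70 + \left(\left(19 - 75\right) - 62\right)} + 8655 = \frac{0 \left(13 + 0\right)}{70 - 118} + 8655 = 0 \frac{1}{70 - 118} \cdot 13 + 8655 = 0 \frac{1}{-48} \cdot 13 + 8655 = 0 \left(- \frac{1}{48}\right) 13 + 8655 = 0 + 8655 = 8655$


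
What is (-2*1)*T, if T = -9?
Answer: 18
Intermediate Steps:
(-2*1)*T = -2*1*(-9) = -2*(-9) = 18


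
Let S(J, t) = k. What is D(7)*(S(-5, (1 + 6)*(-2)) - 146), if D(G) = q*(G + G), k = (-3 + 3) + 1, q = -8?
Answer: 16240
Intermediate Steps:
k = 1 (k = 0 + 1 = 1)
D(G) = -16*G (D(G) = -8*(G + G) = -16*G)
S(J, t) = 1
D(7)*(S(-5, (1 + 6)*(-2)) - 146) = (-16*7)*(1 - 146) = -112*(-145) = 16240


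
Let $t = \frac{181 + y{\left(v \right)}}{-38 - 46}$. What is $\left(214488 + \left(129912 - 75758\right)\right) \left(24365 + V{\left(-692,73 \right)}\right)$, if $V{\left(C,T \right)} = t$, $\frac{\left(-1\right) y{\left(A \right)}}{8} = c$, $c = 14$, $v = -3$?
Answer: $\frac{91633383237}{14} \approx 6.5452 \cdot 10^{9}$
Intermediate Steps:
$y{\left(A \right)} = -112$ ($y{\left(A \right)} = \left(-8\right) 14 = -112$)
$t = - \frac{23}{28}$ ($t = \frac{181 - 112}{-38 - 46} = \frac{69}{-84} = 69 \left(- \frac{1}{84}\right) = - \frac{23}{28} \approx -0.82143$)
$V{\left(C,T \right)} = - \frac{23}{28}$
$\left(214488 + \left(129912 - 75758\right)\right) \left(24365 + V{\left(-692,73 \right)}\right) = \left(214488 + \left(129912 - 75758\right)\right) \left(24365 - \frac{23}{28}\right) = \left(214488 + 54154\right) \frac{682197}{28} = 268642 \cdot \frac{682197}{28} = \frac{91633383237}{14}$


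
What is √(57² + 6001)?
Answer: 5*√370 ≈ 96.177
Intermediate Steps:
√(57² + 6001) = √(3249 + 6001) = √9250 = 5*√370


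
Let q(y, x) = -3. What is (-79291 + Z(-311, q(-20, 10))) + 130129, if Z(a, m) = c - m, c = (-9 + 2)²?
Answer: 50890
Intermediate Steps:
c = 49 (c = (-7)² = 49)
Z(a, m) = 49 - m
(-79291 + Z(-311, q(-20, 10))) + 130129 = (-79291 + (49 - 1*(-3))) + 130129 = (-79291 + (49 + 3)) + 130129 = (-79291 + 52) + 130129 = -79239 + 130129 = 50890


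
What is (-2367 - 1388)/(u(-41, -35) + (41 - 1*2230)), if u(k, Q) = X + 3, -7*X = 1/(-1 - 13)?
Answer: 367990/214227 ≈ 1.7178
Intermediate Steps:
X = 1/98 (X = -1/(7*(-1 - 13)) = -⅐/(-14) = -⅐*(-1/14) = 1/98 ≈ 0.010204)
u(k, Q) = 295/98 (u(k, Q) = 1/98 + 3 = 295/98)
(-2367 - 1388)/(u(-41, -35) + (41 - 1*2230)) = (-2367 - 1388)/(295/98 + (41 - 1*2230)) = -3755/(295/98 + (41 - 2230)) = -3755/(295/98 - 2189) = -3755/(-214227/98) = -3755*(-98/214227) = 367990/214227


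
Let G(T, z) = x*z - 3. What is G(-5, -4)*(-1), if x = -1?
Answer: -1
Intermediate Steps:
G(T, z) = -3 - z (G(T, z) = -z - 3 = -3 - z)
G(-5, -4)*(-1) = (-3 - 1*(-4))*(-1) = (-3 + 4)*(-1) = 1*(-1) = -1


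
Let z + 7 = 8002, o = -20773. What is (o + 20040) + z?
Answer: 7262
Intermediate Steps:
z = 7995 (z = -7 + 8002 = 7995)
(o + 20040) + z = (-20773 + 20040) + 7995 = -733 + 7995 = 7262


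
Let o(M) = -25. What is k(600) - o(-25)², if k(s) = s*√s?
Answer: -625 + 6000*√6 ≈ 14072.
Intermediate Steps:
k(s) = s^(3/2)
k(600) - o(-25)² = 600^(3/2) - 1*(-25)² = 6000*√6 - 1*625 = 6000*√6 - 625 = -625 + 6000*√6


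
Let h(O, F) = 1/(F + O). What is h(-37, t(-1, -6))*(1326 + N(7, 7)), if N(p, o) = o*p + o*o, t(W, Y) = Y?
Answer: -1424/43 ≈ -33.116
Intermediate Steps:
N(p, o) = o**2 + o*p (N(p, o) = o*p + o**2 = o**2 + o*p)
h(-37, t(-1, -6))*(1326 + N(7, 7)) = (1326 + 7*(7 + 7))/(-6 - 37) = (1326 + 7*14)/(-43) = -(1326 + 98)/43 = -1/43*1424 = -1424/43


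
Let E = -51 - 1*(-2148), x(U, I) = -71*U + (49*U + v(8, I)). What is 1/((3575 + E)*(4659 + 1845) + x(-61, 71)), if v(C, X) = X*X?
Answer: 1/36897071 ≈ 2.7102e-8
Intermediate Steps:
v(C, X) = X²
x(U, I) = I² - 22*U (x(U, I) = -71*U + (49*U + I²) = -71*U + (I² + 49*U) = I² - 22*U)
E = 2097 (E = -51 + 2148 = 2097)
1/((3575 + E)*(4659 + 1845) + x(-61, 71)) = 1/((3575 + 2097)*(4659 + 1845) + (71² - 22*(-61))) = 1/(5672*6504 + (5041 + 1342)) = 1/(36890688 + 6383) = 1/36897071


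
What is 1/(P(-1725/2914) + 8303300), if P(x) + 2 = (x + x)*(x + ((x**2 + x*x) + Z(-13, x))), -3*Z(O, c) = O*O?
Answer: 3092990993/25682231815312739 ≈ 1.2043e-7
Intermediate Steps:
Z(O, c) = -O**2/3 (Z(O, c) = -O*O/3 = -O**2/3)
P(x) = -2 + 2*x*(-169/3 + x + 2*x**2) (P(x) = -2 + (x + x)*(x + ((x**2 + x*x) - 1/3*(-13)**2)) = -2 + (2*x)*(x + ((x**2 + x**2) - 1/3*169)) = -2 + (2*x)*(x + (2*x**2 - 169/3)) = -2 + (2*x)*(x + (-169/3 + 2*x**2)) = -2 + (2*x)*(-169/3 + x + 2*x**2) = -2 + 2*x*(-169/3 + x + 2*x**2))
1/(P(-1725/2914) + 8303300) = 1/((-2 + 2*(-1725/2914)**2 + 4*(-1725/2914)**3 - (-194350)/2914) + 8303300) = 1/((-2 + 2*(-1725*1/2914)**2 + 4*(-1725*1/2914)**3 - (-194350)/2914) + 8303300) = 1/((-2 + 2*(-1725/2914)**2 + 4*(-1725/2914)**3 - 338/3*(-1725/2914)) + 8303300) = 1/((-2 + 2*(2975625/8491396) + 4*(-5132953125/24743927944) + 97175/1457) + 8303300) = 1/((-2 + 2975625/4245698 - 5132953125/6185981986 + 97175/1457) + 8303300) = 1/(199703135839/3092990993 + 8303300) = 1/(25682231815312739/3092990993) = 3092990993/25682231815312739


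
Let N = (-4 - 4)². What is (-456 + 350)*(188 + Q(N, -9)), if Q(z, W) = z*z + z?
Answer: -460888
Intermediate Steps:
N = 64 (N = (-8)² = 64)
Q(z, W) = z + z² (Q(z, W) = z² + z = z + z²)
(-456 + 350)*(188 + Q(N, -9)) = (-456 + 350)*(188 + 64*(1 + 64)) = -106*(188 + 64*65) = -106*(188 + 4160) = -106*4348 = -460888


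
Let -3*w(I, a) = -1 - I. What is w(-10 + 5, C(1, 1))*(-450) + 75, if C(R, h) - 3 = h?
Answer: 675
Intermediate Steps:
C(R, h) = 3 + h
w(I, a) = ⅓ + I/3 (w(I, a) = -(-1 - I)/3 = ⅓ + I/3)
w(-10 + 5, C(1, 1))*(-450) + 75 = (⅓ + (-10 + 5)/3)*(-450) + 75 = (⅓ + (⅓)*(-5))*(-450) + 75 = (⅓ - 5/3)*(-450) + 75 = -4/3*(-450) + 75 = 600 + 75 = 675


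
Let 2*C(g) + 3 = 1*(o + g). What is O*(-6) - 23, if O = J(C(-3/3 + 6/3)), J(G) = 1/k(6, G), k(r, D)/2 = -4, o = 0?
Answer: -89/4 ≈ -22.250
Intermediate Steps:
k(r, D) = -8 (k(r, D) = 2*(-4) = -8)
C(g) = -3/2 + g/2 (C(g) = -3/2 + (1*(0 + g))/2 = -3/2 + (1*g)/2 = -3/2 + g/2)
J(G) = -⅛ (J(G) = 1/(-8) = -⅛)
O = -⅛ ≈ -0.12500
O*(-6) - 23 = -⅛*(-6) - 23 = ¾ - 23 = -89/4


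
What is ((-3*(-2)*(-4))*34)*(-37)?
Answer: 30192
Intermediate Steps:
((-3*(-2)*(-4))*34)*(-37) = ((6*(-4))*34)*(-37) = -24*34*(-37) = -816*(-37) = 30192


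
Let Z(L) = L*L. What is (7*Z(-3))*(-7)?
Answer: -441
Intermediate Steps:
Z(L) = L²
(7*Z(-3))*(-7) = (7*(-3)²)*(-7) = (7*9)*(-7) = 63*(-7) = -441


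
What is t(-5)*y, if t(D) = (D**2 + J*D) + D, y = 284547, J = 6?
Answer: -2845470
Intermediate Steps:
t(D) = D**2 + 7*D (t(D) = (D**2 + 6*D) + D = D**2 + 7*D)
t(-5)*y = -5*(7 - 5)*284547 = -5*2*284547 = -10*284547 = -2845470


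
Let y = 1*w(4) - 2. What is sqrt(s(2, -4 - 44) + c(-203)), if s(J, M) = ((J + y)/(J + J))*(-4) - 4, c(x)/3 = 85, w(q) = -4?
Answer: sqrt(255) ≈ 15.969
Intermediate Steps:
y = -6 (y = 1*(-4) - 2 = -4 - 2 = -6)
c(x) = 255 (c(x) = 3*85 = 255)
s(J, M) = -4 - 2*(-6 + J)/J (s(J, M) = ((J - 6)/(J + J))*(-4) - 4 = ((-6 + J)/((2*J)))*(-4) - 4 = ((-6 + J)*(1/(2*J)))*(-4) - 4 = ((-6 + J)/(2*J))*(-4) - 4 = -2*(-6 + J)/J - 4 = -4 - 2*(-6 + J)/J)
sqrt(s(2, -4 - 44) + c(-203)) = sqrt((-6 + 12/2) + 255) = sqrt((-6 + 12*(1/2)) + 255) = sqrt((-6 + 6) + 255) = sqrt(0 + 255) = sqrt(255)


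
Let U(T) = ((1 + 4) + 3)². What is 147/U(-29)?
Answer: 147/64 ≈ 2.2969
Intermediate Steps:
U(T) = 64 (U(T) = (5 + 3)² = 8² = 64)
147/U(-29) = 147/64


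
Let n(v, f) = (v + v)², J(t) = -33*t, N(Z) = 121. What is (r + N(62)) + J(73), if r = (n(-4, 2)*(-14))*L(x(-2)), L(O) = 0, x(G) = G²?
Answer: -2288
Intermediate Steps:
n(v, f) = 4*v² (n(v, f) = (2*v)² = 4*v²)
r = 0 (r = ((4*(-4)²)*(-14))*0 = ((4*16)*(-14))*0 = (64*(-14))*0 = -896*0 = 0)
(r + N(62)) + J(73) = (0 + 121) - 33*73 = 121 - 2409 = -2288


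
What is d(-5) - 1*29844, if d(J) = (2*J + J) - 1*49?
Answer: -29908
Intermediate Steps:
d(J) = -49 + 3*J (d(J) = 3*J - 49 = -49 + 3*J)
d(-5) - 1*29844 = (-49 + 3*(-5)) - 1*29844 = (-49 - 15) - 29844 = -64 - 29844 = -29908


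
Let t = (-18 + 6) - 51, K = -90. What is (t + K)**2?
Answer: 23409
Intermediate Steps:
t = -63 (t = -12 - 51 = -63)
(t + K)**2 = (-63 - 90)**2 = (-153)**2 = 23409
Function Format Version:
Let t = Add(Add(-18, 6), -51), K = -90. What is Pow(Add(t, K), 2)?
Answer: 23409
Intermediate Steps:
t = -63 (t = Add(-12, -51) = -63)
Pow(Add(t, K), 2) = Pow(Add(-63, -90), 2) = Pow(-153, 2) = 23409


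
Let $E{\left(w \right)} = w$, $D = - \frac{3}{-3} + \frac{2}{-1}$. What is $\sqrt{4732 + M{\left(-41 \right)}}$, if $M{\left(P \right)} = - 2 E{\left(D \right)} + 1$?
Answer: $\sqrt{4735} \approx 68.811$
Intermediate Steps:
$D = -1$ ($D = \left(-3\right) \left(- \frac{1}{3}\right) + 2 \left(-1\right) = 1 - 2 = -1$)
$M{\left(P \right)} = 3$ ($M{\left(P \right)} = \left(-2\right) \left(-1\right) + 1 = 2 + 1 = 3$)
$\sqrt{4732 + M{\left(-41 \right)}} = \sqrt{4732 + 3} = \sqrt{4735}$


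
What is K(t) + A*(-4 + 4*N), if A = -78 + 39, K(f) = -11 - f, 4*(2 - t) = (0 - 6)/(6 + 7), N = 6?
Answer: -20621/26 ≈ -793.12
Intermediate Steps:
t = 55/26 (t = 2 - (0 - 6)/(4*(6 + 7)) = 2 - (-3)/(2*13) = 2 - ¼*(-6/13) = 2 + 3/26 = 55/26 ≈ 2.1154)
A = -39
K(t) + A*(-4 + 4*N) = (-11 - 1*55/26) - 39*(-4 + 4*6) = (-11 - 55/26) - 39*(-4 + 24) = -341/26 - 39*20 = -341/26 - 780 = -20621/26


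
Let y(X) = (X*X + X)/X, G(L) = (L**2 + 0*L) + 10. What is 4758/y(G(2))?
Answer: 1586/5 ≈ 317.20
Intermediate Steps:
G(L) = 10 + L**2 (G(L) = (L**2 + 0) + 10 = L**2 + 10 = 10 + L**2)
y(X) = (X + X**2)/X (y(X) = (X**2 + X)/X = (X + X**2)/X)
4758/y(G(2)) = 4758/(1 + (10 + 2**2)) = 4758/(1 + (10 + 4)) = 4758/(1 + 14) = 4758/15 = 4758*(1/15) = 1586/5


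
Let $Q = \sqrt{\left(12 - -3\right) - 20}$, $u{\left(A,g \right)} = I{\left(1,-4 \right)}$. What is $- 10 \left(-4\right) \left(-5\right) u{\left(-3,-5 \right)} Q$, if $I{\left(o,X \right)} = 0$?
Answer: $0$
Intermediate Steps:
$u{\left(A,g \right)} = 0$
$Q = i \sqrt{5}$ ($Q = \sqrt{\left(12 + 3\right) - 20} = \sqrt{15 - 20} = \sqrt{-5} = i \sqrt{5} \approx 2.2361 i$)
$- 10 \left(-4\right) \left(-5\right) u{\left(-3,-5 \right)} Q = - 10 \left(-4\right) \left(-5\right) 0 i \sqrt{5} = - 10 \cdot 20 \cdot 0 i \sqrt{5} = \left(-10\right) 0 i \sqrt{5} = 0 i \sqrt{5} = 0$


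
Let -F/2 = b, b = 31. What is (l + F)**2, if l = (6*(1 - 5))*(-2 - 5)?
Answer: 11236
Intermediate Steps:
F = -62 (F = -2*31 = -62)
l = 168 (l = (6*(-4))*(-7) = -24*(-7) = 168)
(l + F)**2 = (168 - 62)**2 = 106**2 = 11236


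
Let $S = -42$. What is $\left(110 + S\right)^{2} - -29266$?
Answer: $33890$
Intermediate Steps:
$\left(110 + S\right)^{2} - -29266 = \left(110 - 42\right)^{2} - -29266 = 68^{2} + 29266 = 4624 + 29266 = 33890$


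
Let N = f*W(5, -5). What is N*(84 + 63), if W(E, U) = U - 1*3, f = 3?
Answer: -3528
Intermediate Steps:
W(E, U) = -3 + U (W(E, U) = U - 3 = -3 + U)
N = -24 (N = 3*(-3 - 5) = 3*(-8) = -24)
N*(84 + 63) = -24*(84 + 63) = -24*147 = -3528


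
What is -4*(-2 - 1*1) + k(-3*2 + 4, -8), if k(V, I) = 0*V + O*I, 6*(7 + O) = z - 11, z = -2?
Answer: 256/3 ≈ 85.333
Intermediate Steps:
O = -55/6 (O = -7 + (-2 - 11)/6 = -7 + (1/6)*(-13) = -7 - 13/6 = -55/6 ≈ -9.1667)
k(V, I) = -55*I/6 (k(V, I) = 0*V - 55*I/6 = 0 - 55*I/6 = -55*I/6)
-4*(-2 - 1*1) + k(-3*2 + 4, -8) = -4*(-2 - 1*1) - 55/6*(-8) = -4*(-2 - 1) + 220/3 = -4*(-3) + 220/3 = 12 + 220/3 = 256/3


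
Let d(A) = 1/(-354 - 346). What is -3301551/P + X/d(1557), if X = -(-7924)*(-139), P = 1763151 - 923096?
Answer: 647686769984449/840055 ≈ 7.7101e+8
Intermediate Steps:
P = 840055
d(A) = -1/700 (d(A) = 1/(-700) = -1/700)
X = -1101436 (X = -1*1101436 = -1101436)
-3301551/P + X/d(1557) = -3301551/840055 - 1101436/(-1/700) = -3301551*1/840055 - 1101436*(-700) = -3301551/840055 + 771005200 = 647686769984449/840055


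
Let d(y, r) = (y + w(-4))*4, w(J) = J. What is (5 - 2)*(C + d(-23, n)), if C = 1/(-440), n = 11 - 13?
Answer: -142563/440 ≈ -324.01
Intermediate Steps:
n = -2
C = -1/440 ≈ -0.0022727
d(y, r) = -16 + 4*y (d(y, r) = (y - 4)*4 = (-4 + y)*4 = -16 + 4*y)
(5 - 2)*(C + d(-23, n)) = (5 - 2)*(-1/440 + (-16 + 4*(-23))) = 3*(-1/440 + (-16 - 92)) = 3*(-1/440 - 108) = 3*(-47521/440) = -142563/440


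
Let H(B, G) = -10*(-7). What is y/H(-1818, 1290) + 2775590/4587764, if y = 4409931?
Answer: 2528989621948/40142935 ≈ 63000.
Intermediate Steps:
H(B, G) = 70
y/H(-1818, 1290) + 2775590/4587764 = 4409931/70 + 2775590/4587764 = 4409931*(1/70) + 2775590*(1/4587764) = 4409931/70 + 1387795/2293882 = 2528989621948/40142935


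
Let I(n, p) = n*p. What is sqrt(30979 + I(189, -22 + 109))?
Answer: sqrt(47422) ≈ 217.77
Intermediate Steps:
sqrt(30979 + I(189, -22 + 109)) = sqrt(30979 + 189*(-22 + 109)) = sqrt(30979 + 189*87) = sqrt(30979 + 16443) = sqrt(47422)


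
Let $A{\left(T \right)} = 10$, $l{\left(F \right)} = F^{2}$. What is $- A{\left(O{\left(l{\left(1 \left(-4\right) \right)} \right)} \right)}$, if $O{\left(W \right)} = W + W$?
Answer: $-10$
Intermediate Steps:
$O{\left(W \right)} = 2 W$
$- A{\left(O{\left(l{\left(1 \left(-4\right) \right)} \right)} \right)} = \left(-1\right) 10 = -10$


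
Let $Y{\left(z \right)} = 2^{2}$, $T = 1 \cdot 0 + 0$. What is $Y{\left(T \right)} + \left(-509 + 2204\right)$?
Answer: $1699$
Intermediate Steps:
$T = 0$ ($T = 0 + 0 = 0$)
$Y{\left(z \right)} = 4$
$Y{\left(T \right)} + \left(-509 + 2204\right) = 4 + \left(-509 + 2204\right) = 4 + 1695 = 1699$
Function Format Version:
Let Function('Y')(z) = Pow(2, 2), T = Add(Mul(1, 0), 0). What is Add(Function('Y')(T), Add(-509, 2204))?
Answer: 1699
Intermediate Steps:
T = 0 (T = Add(0, 0) = 0)
Function('Y')(z) = 4
Add(Function('Y')(T), Add(-509, 2204)) = Add(4, Add(-509, 2204)) = Add(4, 1695) = 1699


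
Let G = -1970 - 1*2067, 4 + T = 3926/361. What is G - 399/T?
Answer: -10163873/2482 ≈ -4095.0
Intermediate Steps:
T = 2482/361 (T = -4 + 3926/361 = 2482/361 ≈ 6.8753)
G = -4037 (G = -1970 - 2067 = -4037)
G - 399/T = -4037 - 399/2482/361 = -4037 - 399*361/2482 = -4037 - 144039/2482 = -10163873/2482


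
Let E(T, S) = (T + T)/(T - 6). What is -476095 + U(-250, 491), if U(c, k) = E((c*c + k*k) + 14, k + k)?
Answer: -144536597765/303589 ≈ -4.7609e+5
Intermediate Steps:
E(T, S) = 2*T/(-6 + T) (E(T, S) = (2*T)/(-6 + T) = 2*T/(-6 + T))
U(c, k) = 2*(14 + c² + k²)/(8 + c² + k²) (U(c, k) = 2*((c*c + k*k) + 14)/(-6 + ((c*c + k*k) + 14)) = 2*((c² + k²) + 14)/(-6 + ((c² + k²) + 14)) = 2*(14 + c² + k²)/(-6 + (14 + c² + k²)) = 2*(14 + c² + k²)/(8 + c² + k²))
-476095 + U(-250, 491) = -476095 + 2*(14 + (-250)² + 491²)/(8 + (-250)² + 491²) = -476095 + 2*(14 + 62500 + 241081)/(8 + 62500 + 241081) = -476095 + 2*303595/303589 = -476095 + 2*(1/303589)*303595 = -476095 + 607190/303589 = -144536597765/303589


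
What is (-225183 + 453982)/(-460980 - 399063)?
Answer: -228799/860043 ≈ -0.26603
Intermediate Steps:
(-225183 + 453982)/(-460980 - 399063) = 228799/(-860043) = 228799*(-1/860043) = -228799/860043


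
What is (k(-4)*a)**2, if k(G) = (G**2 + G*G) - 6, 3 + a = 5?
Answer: 2704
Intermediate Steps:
a = 2 (a = -3 + 5 = 2)
k(G) = -6 + 2*G**2 (k(G) = (G**2 + G**2) - 6 = 2*G**2 - 6 = -6 + 2*G**2)
(k(-4)*a)**2 = ((-6 + 2*(-4)**2)*2)**2 = ((-6 + 2*16)*2)**2 = ((-6 + 32)*2)**2 = (26*2)**2 = 52**2 = 2704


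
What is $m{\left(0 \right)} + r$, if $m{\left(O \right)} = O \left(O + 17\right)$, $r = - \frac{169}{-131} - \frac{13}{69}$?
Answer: $\frac{9958}{9039} \approx 1.1017$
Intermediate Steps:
$r = \frac{9958}{9039}$ ($r = \left(-169\right) \left(- \frac{1}{131}\right) - \frac{13}{69} = \frac{169}{131} - \frac{13}{69} = \frac{9958}{9039} \approx 1.1017$)
$m{\left(O \right)} = O \left(17 + O\right)$
$m{\left(0 \right)} + r = 0 \left(17 + 0\right) + \frac{9958}{9039} = 0 \cdot 17 + \frac{9958}{9039} = 0 + \frac{9958}{9039} = \frac{9958}{9039}$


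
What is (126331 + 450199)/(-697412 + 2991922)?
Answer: 57653/229451 ≈ 0.25127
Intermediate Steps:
(126331 + 450199)/(-697412 + 2991922) = 576530/2294510 = 576530*(1/2294510) = 57653/229451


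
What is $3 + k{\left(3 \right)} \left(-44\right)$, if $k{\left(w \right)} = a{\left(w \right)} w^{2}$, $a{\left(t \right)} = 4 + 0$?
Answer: $-1581$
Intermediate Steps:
$a{\left(t \right)} = 4$
$k{\left(w \right)} = 4 w^{2}$
$3 + k{\left(3 \right)} \left(-44\right) = 3 + 4 \cdot 3^{2} \left(-44\right) = 3 + 4 \cdot 9 \left(-44\right) = 3 + 36 \left(-44\right) = 3 - 1584 = -1581$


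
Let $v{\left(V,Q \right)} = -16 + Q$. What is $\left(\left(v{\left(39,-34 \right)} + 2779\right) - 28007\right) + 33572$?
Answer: $8294$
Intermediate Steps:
$\left(\left(v{\left(39,-34 \right)} + 2779\right) - 28007\right) + 33572 = \left(\left(\left(-16 - 34\right) + 2779\right) - 28007\right) + 33572 = \left(\left(-50 + 2779\right) - 28007\right) + 33572 = \left(2729 - 28007\right) + 33572 = -25278 + 33572 = 8294$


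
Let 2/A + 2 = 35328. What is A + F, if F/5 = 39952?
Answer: 3528360881/17663 ≈ 1.9976e+5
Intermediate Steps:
A = 1/17663 (A = 2/(-2 + 35328) = 2/35326 = 2*(1/35326) = 1/17663 ≈ 5.6616e-5)
F = 199760 (F = 5*39952 = 199760)
A + F = 1/17663 + 199760 = 3528360881/17663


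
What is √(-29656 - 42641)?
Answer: 3*I*√8033 ≈ 268.88*I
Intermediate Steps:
√(-29656 - 42641) = √(-72297) = 3*I*√8033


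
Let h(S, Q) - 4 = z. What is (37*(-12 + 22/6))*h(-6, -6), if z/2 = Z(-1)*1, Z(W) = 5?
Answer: -12950/3 ≈ -4316.7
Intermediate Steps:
z = 10 (z = 2*(5*1) = 2*5 = 10)
h(S, Q) = 14 (h(S, Q) = 4 + 10 = 14)
(37*(-12 + 22/6))*h(-6, -6) = (37*(-12 + 22/6))*14 = (37*(-12 + 22*(1/6)))*14 = (37*(-12 + 11/3))*14 = (37*(-25/3))*14 = -925/3*14 = -12950/3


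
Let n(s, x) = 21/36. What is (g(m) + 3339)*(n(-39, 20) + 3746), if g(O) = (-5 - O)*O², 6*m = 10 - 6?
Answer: 4050131515/324 ≈ 1.2500e+7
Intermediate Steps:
m = ⅔ (m = (10 - 6)/6 = (⅙)*4 = ⅔ ≈ 0.66667)
n(s, x) = 7/12 (n(s, x) = 21*(1/36) = 7/12)
g(O) = O²*(-5 - O)
(g(m) + 3339)*(n(-39, 20) + 3746) = ((⅔)²*(-5 - 1*⅔) + 3339)*(7/12 + 3746) = (4*(-5 - ⅔)/9 + 3339)*(44959/12) = ((4/9)*(-17/3) + 3339)*(44959/12) = (-68/27 + 3339)*(44959/12) = (90085/27)*(44959/12) = 4050131515/324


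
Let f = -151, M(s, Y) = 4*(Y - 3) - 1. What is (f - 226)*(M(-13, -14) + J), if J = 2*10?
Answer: 18473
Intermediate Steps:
M(s, Y) = -13 + 4*Y (M(s, Y) = 4*(-3 + Y) - 1 = (-12 + 4*Y) - 1 = -13 + 4*Y)
J = 20
(f - 226)*(M(-13, -14) + J) = (-151 - 226)*((-13 + 4*(-14)) + 20) = -377*((-13 - 56) + 20) = -377*(-69 + 20) = -377*(-49) = 18473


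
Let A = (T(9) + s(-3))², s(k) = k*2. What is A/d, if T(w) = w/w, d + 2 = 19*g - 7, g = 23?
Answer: 25/428 ≈ 0.058411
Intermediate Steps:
s(k) = 2*k
d = 428 (d = -2 + (19*23 - 7) = -2 + (437 - 7) = -2 + 430 = 428)
T(w) = 1
A = 25 (A = (1 + 2*(-3))² = (1 - 6)² = (-5)² = 25)
A/d = 25/428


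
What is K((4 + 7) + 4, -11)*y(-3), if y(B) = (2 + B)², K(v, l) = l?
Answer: -11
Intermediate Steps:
K((4 + 7) + 4, -11)*y(-3) = -11*(2 - 3)² = -11*(-1)² = -11*1 = -11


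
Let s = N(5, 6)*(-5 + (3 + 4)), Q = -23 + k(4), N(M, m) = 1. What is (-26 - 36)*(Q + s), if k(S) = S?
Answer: 1054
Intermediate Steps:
Q = -19 (Q = -23 + 4 = -19)
s = 2 (s = 1*(-5 + (3 + 4)) = 1*(-5 + 7) = 1*2 = 2)
(-26 - 36)*(Q + s) = (-26 - 36)*(-19 + 2) = -62*(-17) = 1054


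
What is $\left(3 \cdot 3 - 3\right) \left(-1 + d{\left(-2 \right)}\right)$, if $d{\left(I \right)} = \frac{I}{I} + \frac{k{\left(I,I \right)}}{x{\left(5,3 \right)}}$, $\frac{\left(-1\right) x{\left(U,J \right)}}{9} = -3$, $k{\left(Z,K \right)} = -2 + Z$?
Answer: $- \frac{8}{9} \approx -0.88889$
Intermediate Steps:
$x{\left(U,J \right)} = 27$ ($x{\left(U,J \right)} = \left(-9\right) \left(-3\right) = 27$)
$d{\left(I \right)} = \frac{25}{27} + \frac{I}{27}$ ($d{\left(I \right)} = \frac{I}{I} + \frac{-2 + I}{27} = 1 + \left(-2 + I\right) \frac{1}{27} = 1 + \left(- \frac{2}{27} + \frac{I}{27}\right) = \frac{25}{27} + \frac{I}{27}$)
$\left(3 \cdot 3 - 3\right) \left(-1 + d{\left(-2 \right)}\right) = \left(3 \cdot 3 - 3\right) \left(-1 + \left(\frac{25}{27} + \frac{1}{27} \left(-2\right)\right)\right) = \left(9 - 3\right) \left(-1 + \left(\frac{25}{27} - \frac{2}{27}\right)\right) = 6 \left(-1 + \frac{23}{27}\right) = 6 \left(- \frac{4}{27}\right) = - \frac{8}{9}$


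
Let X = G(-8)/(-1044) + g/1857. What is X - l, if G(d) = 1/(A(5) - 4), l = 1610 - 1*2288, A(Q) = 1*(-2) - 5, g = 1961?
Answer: 4827135415/7108596 ≈ 679.06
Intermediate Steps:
A(Q) = -7 (A(Q) = -2 - 5 = -7)
l = -678 (l = 1610 - 2288 = -678)
G(d) = -1/11 (G(d) = 1/(-7 - 4) = 1/(-11) = -1/11)
X = 7507327/7108596 (X = -1/11/(-1044) + 1961/1857 = -1/11*(-1/1044) + 1961*(1/1857) = 1/11484 + 1961/1857 = 7507327/7108596 ≈ 1.0561)
X - l = 7507327/7108596 - 1*(-678) = 7507327/7108596 + 678 = 4827135415/7108596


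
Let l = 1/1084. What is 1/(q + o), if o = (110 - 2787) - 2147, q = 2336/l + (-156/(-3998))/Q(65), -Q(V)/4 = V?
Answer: 19990/50522725997 ≈ 3.9566e-7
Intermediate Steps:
l = 1/1084 ≈ 0.00092251
Q(V) = -4*V
q = 50619157757/19990 (q = 2336/(1/1084) + (-156/(-3998))/((-4*65)) = 2336*1084 - 156*(-1/3998)/(-260) = 2532224 + (78/1999)*(-1/260) = 2532224 - 3/19990 = 50619157757/19990 ≈ 2.5322e+6)
o = -4824 (o = -2677 - 2147 = -4824)
1/(q + o) = 1/(50619157757/19990 - 4824) = 1/(50522725997/19990) = 19990/50522725997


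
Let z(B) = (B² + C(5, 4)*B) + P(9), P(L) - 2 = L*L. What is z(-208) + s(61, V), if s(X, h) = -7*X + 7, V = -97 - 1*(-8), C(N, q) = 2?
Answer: 42511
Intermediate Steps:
P(L) = 2 + L² (P(L) = 2 + L*L = 2 + L²)
z(B) = 83 + B² + 2*B (z(B) = (B² + 2*B) + (2 + 9²) = (B² + 2*B) + (2 + 81) = (B² + 2*B) + 83 = 83 + B² + 2*B)
V = -89 (V = -97 + 8 = -89)
s(X, h) = 7 - 7*X
z(-208) + s(61, V) = (83 + (-208)² + 2*(-208)) + (7 - 7*61) = (83 + 43264 - 416) + (7 - 427) = 42931 - 420 = 42511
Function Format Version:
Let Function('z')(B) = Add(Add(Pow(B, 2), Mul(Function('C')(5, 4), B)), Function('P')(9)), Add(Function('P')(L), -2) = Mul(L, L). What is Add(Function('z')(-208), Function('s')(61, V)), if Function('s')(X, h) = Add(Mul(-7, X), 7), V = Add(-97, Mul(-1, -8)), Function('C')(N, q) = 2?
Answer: 42511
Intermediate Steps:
Function('P')(L) = Add(2, Pow(L, 2)) (Function('P')(L) = Add(2, Mul(L, L)) = Add(2, Pow(L, 2)))
Function('z')(B) = Add(83, Pow(B, 2), Mul(2, B)) (Function('z')(B) = Add(Add(Pow(B, 2), Mul(2, B)), Add(2, Pow(9, 2))) = Add(Add(Pow(B, 2), Mul(2, B)), Add(2, 81)) = Add(Add(Pow(B, 2), Mul(2, B)), 83) = Add(83, Pow(B, 2), Mul(2, B)))
V = -89 (V = Add(-97, 8) = -89)
Function('s')(X, h) = Add(7, Mul(-7, X))
Add(Function('z')(-208), Function('s')(61, V)) = Add(Add(83, Pow(-208, 2), Mul(2, -208)), Add(7, Mul(-7, 61))) = Add(Add(83, 43264, -416), Add(7, -427)) = Add(42931, -420) = 42511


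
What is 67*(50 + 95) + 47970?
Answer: 57685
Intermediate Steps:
67*(50 + 95) + 47970 = 67*145 + 47970 = 9715 + 47970 = 57685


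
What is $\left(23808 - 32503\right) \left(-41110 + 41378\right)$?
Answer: $-2330260$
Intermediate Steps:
$\left(23808 - 32503\right) \left(-41110 + 41378\right) = \left(-8695\right) 268 = -2330260$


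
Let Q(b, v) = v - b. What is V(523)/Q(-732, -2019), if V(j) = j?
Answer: -523/1287 ≈ -0.40637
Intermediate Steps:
V(523)/Q(-732, -2019) = 523/(-2019 - 1*(-732)) = 523/(-2019 + 732) = 523/(-1287) = 523*(-1/1287) = -523/1287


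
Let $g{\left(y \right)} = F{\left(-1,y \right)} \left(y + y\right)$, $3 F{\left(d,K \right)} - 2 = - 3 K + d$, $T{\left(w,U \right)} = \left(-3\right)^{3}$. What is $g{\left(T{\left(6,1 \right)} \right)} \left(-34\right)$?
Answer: $50184$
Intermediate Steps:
$T{\left(w,U \right)} = -27$
$F{\left(d,K \right)} = \frac{2}{3} - K + \frac{d}{3}$ ($F{\left(d,K \right)} = \frac{2}{3} + \frac{- 3 K + d}{3} = \frac{2}{3} + \frac{d - 3 K}{3} = \frac{2}{3} - \left(K - \frac{d}{3}\right) = \frac{2}{3} - K + \frac{d}{3}$)
$g{\left(y \right)} = 2 y \left(\frac{1}{3} - y\right)$ ($g{\left(y \right)} = \left(\frac{2}{3} - y + \frac{1}{3} \left(-1\right)\right) \left(y + y\right) = \left(\frac{2}{3} - y - \frac{1}{3}\right) 2 y = \left(\frac{1}{3} - y\right) 2 y = 2 y \left(\frac{1}{3} - y\right)$)
$g{\left(T{\left(6,1 \right)} \right)} \left(-34\right) = \frac{2}{3} \left(-27\right) \left(1 - -81\right) \left(-34\right) = \frac{2}{3} \left(-27\right) \left(1 + 81\right) \left(-34\right) = \frac{2}{3} \left(-27\right) 82 \left(-34\right) = \left(-1476\right) \left(-34\right) = 50184$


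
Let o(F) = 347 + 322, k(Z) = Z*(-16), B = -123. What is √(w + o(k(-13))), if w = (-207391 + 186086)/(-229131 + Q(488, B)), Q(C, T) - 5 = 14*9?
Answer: √14035163138/4580 ≈ 25.867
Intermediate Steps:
k(Z) = -16*Z
o(F) = 669
Q(C, T) = 131 (Q(C, T) = 5 + 14*9 = 5 + 126 = 131)
w = 4261/45800 (w = (-207391 + 186086)/(-229131 + 131) = -21305/(-229000) = -21305*(-1/229000) = 4261/45800 ≈ 0.093035)
√(w + o(k(-13))) = √(4261/45800 + 669) = √(30644461/45800) = √14035163138/4580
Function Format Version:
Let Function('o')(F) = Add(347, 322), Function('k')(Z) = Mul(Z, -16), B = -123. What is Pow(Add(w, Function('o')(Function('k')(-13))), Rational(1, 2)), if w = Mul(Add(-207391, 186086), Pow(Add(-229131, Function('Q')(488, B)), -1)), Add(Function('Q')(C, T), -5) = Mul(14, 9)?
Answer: Mul(Rational(1, 4580), Pow(14035163138, Rational(1, 2))) ≈ 25.867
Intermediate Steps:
Function('k')(Z) = Mul(-16, Z)
Function('o')(F) = 669
Function('Q')(C, T) = 131 (Function('Q')(C, T) = Add(5, Mul(14, 9)) = Add(5, 126) = 131)
w = Rational(4261, 45800) (w = Mul(Add(-207391, 186086), Pow(Add(-229131, 131), -1)) = Mul(-21305, Pow(-229000, -1)) = Mul(-21305, Rational(-1, 229000)) = Rational(4261, 45800) ≈ 0.093035)
Pow(Add(w, Function('o')(Function('k')(-13))), Rational(1, 2)) = Pow(Add(Rational(4261, 45800), 669), Rational(1, 2)) = Pow(Rational(30644461, 45800), Rational(1, 2)) = Mul(Rational(1, 4580), Pow(14035163138, Rational(1, 2)))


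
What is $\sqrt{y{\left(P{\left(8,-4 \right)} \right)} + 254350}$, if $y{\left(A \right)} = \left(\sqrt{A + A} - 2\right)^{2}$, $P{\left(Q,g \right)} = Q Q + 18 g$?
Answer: $\sqrt{254338 - 16 i} \approx 504.32 - 0.016 i$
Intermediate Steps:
$P{\left(Q,g \right)} = Q^{2} + 18 g$
$y{\left(A \right)} = \left(-2 + \sqrt{2} \sqrt{A}\right)^{2}$ ($y{\left(A \right)} = \left(\sqrt{2 A} - 2\right)^{2} = \left(\sqrt{2} \sqrt{A} - 2\right)^{2} = \left(-2 + \sqrt{2} \sqrt{A}\right)^{2}$)
$\sqrt{y{\left(P{\left(8,-4 \right)} \right)} + 254350} = \sqrt{\left(-2 + \sqrt{2} \sqrt{8^{2} + 18 \left(-4\right)}\right)^{2} + 254350} = \sqrt{\left(-2 + \sqrt{2} \sqrt{64 - 72}\right)^{2} + 254350} = \sqrt{\left(-2 + \sqrt{2} \sqrt{-8}\right)^{2} + 254350} = \sqrt{\left(-2 + \sqrt{2} \cdot 2 i \sqrt{2}\right)^{2} + 254350} = \sqrt{\left(-2 + 4 i\right)^{2} + 254350} = \sqrt{254350 + \left(-2 + 4 i\right)^{2}}$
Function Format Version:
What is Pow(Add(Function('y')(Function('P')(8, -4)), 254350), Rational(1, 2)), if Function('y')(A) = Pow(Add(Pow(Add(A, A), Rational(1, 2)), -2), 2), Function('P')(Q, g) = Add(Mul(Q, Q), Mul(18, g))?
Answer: Pow(Add(254338, Mul(-16, I)), Rational(1, 2)) ≈ Add(504.32, Mul(-0.016, I))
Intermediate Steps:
Function('P')(Q, g) = Add(Pow(Q, 2), Mul(18, g))
Function('y')(A) = Pow(Add(-2, Mul(Pow(2, Rational(1, 2)), Pow(A, Rational(1, 2)))), 2) (Function('y')(A) = Pow(Add(Pow(Mul(2, A), Rational(1, 2)), -2), 2) = Pow(Add(Mul(Pow(2, Rational(1, 2)), Pow(A, Rational(1, 2))), -2), 2) = Pow(Add(-2, Mul(Pow(2, Rational(1, 2)), Pow(A, Rational(1, 2)))), 2))
Pow(Add(Function('y')(Function('P')(8, -4)), 254350), Rational(1, 2)) = Pow(Add(Pow(Add(-2, Mul(Pow(2, Rational(1, 2)), Pow(Add(Pow(8, 2), Mul(18, -4)), Rational(1, 2)))), 2), 254350), Rational(1, 2)) = Pow(Add(Pow(Add(-2, Mul(Pow(2, Rational(1, 2)), Pow(Add(64, -72), Rational(1, 2)))), 2), 254350), Rational(1, 2)) = Pow(Add(Pow(Add(-2, Mul(Pow(2, Rational(1, 2)), Pow(-8, Rational(1, 2)))), 2), 254350), Rational(1, 2)) = Pow(Add(Pow(Add(-2, Mul(Pow(2, Rational(1, 2)), Mul(2, I, Pow(2, Rational(1, 2))))), 2), 254350), Rational(1, 2)) = Pow(Add(Pow(Add(-2, Mul(4, I)), 2), 254350), Rational(1, 2)) = Pow(Add(254350, Pow(Add(-2, Mul(4, I)), 2)), Rational(1, 2))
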